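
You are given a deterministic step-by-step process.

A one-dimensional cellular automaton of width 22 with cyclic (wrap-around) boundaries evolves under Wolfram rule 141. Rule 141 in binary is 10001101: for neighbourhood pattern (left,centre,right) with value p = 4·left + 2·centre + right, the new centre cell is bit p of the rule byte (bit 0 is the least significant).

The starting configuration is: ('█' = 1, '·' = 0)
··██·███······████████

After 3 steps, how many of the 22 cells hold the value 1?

11

gen 0: ··██·███······████████
gen 1: ··█··██··████·███████·
gen 2: █·█··█···███··██████··
gen 3: █·█··█·█·██···█████···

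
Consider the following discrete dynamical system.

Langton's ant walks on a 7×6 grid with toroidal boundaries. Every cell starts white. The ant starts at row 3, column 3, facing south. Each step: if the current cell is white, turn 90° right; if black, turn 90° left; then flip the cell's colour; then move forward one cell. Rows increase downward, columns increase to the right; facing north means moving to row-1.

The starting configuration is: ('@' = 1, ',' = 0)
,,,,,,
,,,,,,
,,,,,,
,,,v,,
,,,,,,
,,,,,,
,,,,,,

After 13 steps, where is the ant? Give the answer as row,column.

0) ,,,,,,
,,,,,,
,,,,,,
,,,v,,
,,,,,,
,,,,,,
,,,,,,
1) ,,,,,,
,,,,,,
,,,,,,
,,<@,,
,,,,,,
,,,,,,
,,,,,,
2) ,,,,,,
,,,,,,
,,^,,,
,,@@,,
,,,,,,
,,,,,,
,,,,,,
3) ,,,,,,
,,,,,,
,,@>,,
,,@@,,
,,,,,,
,,,,,,
,,,,,,
4) ,,,,,,
,,,,,,
,,@@,,
,,@v,,
,,,,,,
,,,,,,
,,,,,,
5) ,,,,,,
,,,,,,
,,@@,,
,,@,>,
,,,,,,
,,,,,,
,,,,,,
6) ,,,,,,
,,,,,,
,,@@,,
,,@,@,
,,,,v,
,,,,,,
,,,,,,
7) ,,,,,,
,,,,,,
,,@@,,
,,@,@,
,,,<@,
,,,,,,
,,,,,,
8) ,,,,,,
,,,,,,
,,@@,,
,,@^@,
,,,@@,
,,,,,,
,,,,,,
9) ,,,,,,
,,,,,,
,,@@,,
,,@@>,
,,,@@,
,,,,,,
,,,,,,
10) ,,,,,,
,,,,,,
,,@@^,
,,@@,,
,,,@@,
,,,,,,
,,,,,,
11) ,,,,,,
,,,,,,
,,@@@>
,,@@,,
,,,@@,
,,,,,,
,,,,,,
12) ,,,,,,
,,,,,,
,,@@@@
,,@@,v
,,,@@,
,,,,,,
,,,,,,
13) ,,,,,,
,,,,,,
,,@@@@
,,@@<@
,,,@@,
,,,,,,
,,,,,,

3,4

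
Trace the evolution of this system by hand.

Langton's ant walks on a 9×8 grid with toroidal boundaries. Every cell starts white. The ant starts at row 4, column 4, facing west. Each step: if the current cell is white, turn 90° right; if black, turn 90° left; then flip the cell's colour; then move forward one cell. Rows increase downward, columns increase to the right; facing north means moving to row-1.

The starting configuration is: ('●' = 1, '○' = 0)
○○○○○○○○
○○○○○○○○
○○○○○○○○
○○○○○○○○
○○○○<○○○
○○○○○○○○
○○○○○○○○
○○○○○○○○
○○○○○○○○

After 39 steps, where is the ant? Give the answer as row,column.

k=0  ○○○○○○○○
○○○○○○○○
○○○○○○○○
○○○○○○○○
○○○○<○○○
○○○○○○○○
○○○○○○○○
○○○○○○○○
○○○○○○○○
k=1  ○○○○○○○○
○○○○○○○○
○○○○○○○○
○○○○^○○○
○○○○●○○○
○○○○○○○○
○○○○○○○○
○○○○○○○○
○○○○○○○○
k=2  ○○○○○○○○
○○○○○○○○
○○○○○○○○
○○○○●>○○
○○○○●○○○
○○○○○○○○
○○○○○○○○
○○○○○○○○
○○○○○○○○
k=3  ○○○○○○○○
○○○○○○○○
○○○○○○○○
○○○○●●○○
○○○○●v○○
○○○○○○○○
○○○○○○○○
○○○○○○○○
○○○○○○○○
k=4  ○○○○○○○○
○○○○○○○○
○○○○○○○○
○○○○●●○○
○○○○<●○○
○○○○○○○○
○○○○○○○○
○○○○○○○○
○○○○○○○○
k=5  ○○○○○○○○
○○○○○○○○
○○○○○○○○
○○○○●●○○
○○○○○●○○
○○○○v○○○
○○○○○○○○
○○○○○○○○
○○○○○○○○
k=6  ○○○○○○○○
○○○○○○○○
○○○○○○○○
○○○○●●○○
○○○○○●○○
○○○<●○○○
○○○○○○○○
○○○○○○○○
○○○○○○○○
k=7  ○○○○○○○○
○○○○○○○○
○○○○○○○○
○○○○●●○○
○○○^○●○○
○○○●●○○○
○○○○○○○○
○○○○○○○○
○○○○○○○○
k=8  ○○○○○○○○
○○○○○○○○
○○○○○○○○
○○○○●●○○
○○○●>●○○
○○○●●○○○
○○○○○○○○
○○○○○○○○
○○○○○○○○
k=9  ○○○○○○○○
○○○○○○○○
○○○○○○○○
○○○○●●○○
○○○●●●○○
○○○●v○○○
○○○○○○○○
○○○○○○○○
○○○○○○○○
k=10  ○○○○○○○○
○○○○○○○○
○○○○○○○○
○○○○●●○○
○○○●●●○○
○○○●○>○○
○○○○○○○○
○○○○○○○○
○○○○○○○○
k=11  ○○○○○○○○
○○○○○○○○
○○○○○○○○
○○○○●●○○
○○○●●●○○
○○○●○●○○
○○○○○v○○
○○○○○○○○
○○○○○○○○
k=12  ○○○○○○○○
○○○○○○○○
○○○○○○○○
○○○○●●○○
○○○●●●○○
○○○●○●○○
○○○○<●○○
○○○○○○○○
○○○○○○○○
k=13  ○○○○○○○○
○○○○○○○○
○○○○○○○○
○○○○●●○○
○○○●●●○○
○○○●^●○○
○○○○●●○○
○○○○○○○○
○○○○○○○○
k=14  ○○○○○○○○
○○○○○○○○
○○○○○○○○
○○○○●●○○
○○○●●●○○
○○○●●>○○
○○○○●●○○
○○○○○○○○
○○○○○○○○
k=15  ○○○○○○○○
○○○○○○○○
○○○○○○○○
○○○○●●○○
○○○●●^○○
○○○●●○○○
○○○○●●○○
○○○○○○○○
○○○○○○○○
k=16  ○○○○○○○○
○○○○○○○○
○○○○○○○○
○○○○●●○○
○○○●<○○○
○○○●●○○○
○○○○●●○○
○○○○○○○○
○○○○○○○○
k=17  ○○○○○○○○
○○○○○○○○
○○○○○○○○
○○○○●●○○
○○○●○○○○
○○○●v○○○
○○○○●●○○
○○○○○○○○
○○○○○○○○
k=18  ○○○○○○○○
○○○○○○○○
○○○○○○○○
○○○○●●○○
○○○●○○○○
○○○●○>○○
○○○○●●○○
○○○○○○○○
○○○○○○○○
k=19  ○○○○○○○○
○○○○○○○○
○○○○○○○○
○○○○●●○○
○○○●○○○○
○○○●○●○○
○○○○●v○○
○○○○○○○○
○○○○○○○○
k=20  ○○○○○○○○
○○○○○○○○
○○○○○○○○
○○○○●●○○
○○○●○○○○
○○○●○●○○
○○○○●○>○
○○○○○○○○
○○○○○○○○
k=21  ○○○○○○○○
○○○○○○○○
○○○○○○○○
○○○○●●○○
○○○●○○○○
○○○●○●○○
○○○○●○●○
○○○○○○v○
○○○○○○○○
k=22  ○○○○○○○○
○○○○○○○○
○○○○○○○○
○○○○●●○○
○○○●○○○○
○○○●○●○○
○○○○●○●○
○○○○○<●○
○○○○○○○○
k=23  ○○○○○○○○
○○○○○○○○
○○○○○○○○
○○○○●●○○
○○○●○○○○
○○○●○●○○
○○○○●^●○
○○○○○●●○
○○○○○○○○
k=24  ○○○○○○○○
○○○○○○○○
○○○○○○○○
○○○○●●○○
○○○●○○○○
○○○●○●○○
○○○○●●>○
○○○○○●●○
○○○○○○○○
k=25  ○○○○○○○○
○○○○○○○○
○○○○○○○○
○○○○●●○○
○○○●○○○○
○○○●○●^○
○○○○●●○○
○○○○○●●○
○○○○○○○○
k=26  ○○○○○○○○
○○○○○○○○
○○○○○○○○
○○○○●●○○
○○○●○○○○
○○○●○●●>
○○○○●●○○
○○○○○●●○
○○○○○○○○
k=27  ○○○○○○○○
○○○○○○○○
○○○○○○○○
○○○○●●○○
○○○●○○○○
○○○●○●●●
○○○○●●○v
○○○○○●●○
○○○○○○○○
k=28  ○○○○○○○○
○○○○○○○○
○○○○○○○○
○○○○●●○○
○○○●○○○○
○○○●○●●●
○○○○●●<●
○○○○○●●○
○○○○○○○○
k=29  ○○○○○○○○
○○○○○○○○
○○○○○○○○
○○○○●●○○
○○○●○○○○
○○○●○●^●
○○○○●●●●
○○○○○●●○
○○○○○○○○
k=30  ○○○○○○○○
○○○○○○○○
○○○○○○○○
○○○○●●○○
○○○●○○○○
○○○●○<○●
○○○○●●●●
○○○○○●●○
○○○○○○○○
k=31  ○○○○○○○○
○○○○○○○○
○○○○○○○○
○○○○●●○○
○○○●○○○○
○○○●○○○●
○○○○●v●●
○○○○○●●○
○○○○○○○○
k=32  ○○○○○○○○
○○○○○○○○
○○○○○○○○
○○○○●●○○
○○○●○○○○
○○○●○○○●
○○○○●○>●
○○○○○●●○
○○○○○○○○
k=33  ○○○○○○○○
○○○○○○○○
○○○○○○○○
○○○○●●○○
○○○●○○○○
○○○●○○^●
○○○○●○○●
○○○○○●●○
○○○○○○○○
k=34  ○○○○○○○○
○○○○○○○○
○○○○○○○○
○○○○●●○○
○○○●○○○○
○○○●○○●>
○○○○●○○●
○○○○○●●○
○○○○○○○○
k=35  ○○○○○○○○
○○○○○○○○
○○○○○○○○
○○○○●●○○
○○○●○○○^
○○○●○○●○
○○○○●○○●
○○○○○●●○
○○○○○○○○
k=36  ○○○○○○○○
○○○○○○○○
○○○○○○○○
○○○○●●○○
>○○●○○○●
○○○●○○●○
○○○○●○○●
○○○○○●●○
○○○○○○○○
k=37  ○○○○○○○○
○○○○○○○○
○○○○○○○○
○○○○●●○○
●○○●○○○●
v○○●○○●○
○○○○●○○●
○○○○○●●○
○○○○○○○○
k=38  ○○○○○○○○
○○○○○○○○
○○○○○○○○
○○○○●●○○
●○○●○○○●
●○○●○○●<
○○○○●○○●
○○○○○●●○
○○○○○○○○
k=39  ○○○○○○○○
○○○○○○○○
○○○○○○○○
○○○○●●○○
●○○●○○○^
●○○●○○●●
○○○○●○○●
○○○○○●●○
○○○○○○○○

4,7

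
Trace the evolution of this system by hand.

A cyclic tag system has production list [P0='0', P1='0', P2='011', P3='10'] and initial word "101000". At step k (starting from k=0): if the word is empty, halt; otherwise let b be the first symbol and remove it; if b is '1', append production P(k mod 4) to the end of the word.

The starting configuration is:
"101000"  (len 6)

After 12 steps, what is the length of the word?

0

t=0: "101000"  (len 6)
t=1: "010000"  (len 6)
t=2: "10000"  (len 5)
t=3: "0000011"  (len 7)
t=4: "000011"  (len 6)
t=5: "00011"  (len 5)
t=6: "0011"  (len 4)
t=7: "011"  (len 3)
t=8: "11"  (len 2)
t=9: "10"  (len 2)
t=10: "00"  (len 2)
t=11: "0"  (len 1)
t=12: (halted — word empty)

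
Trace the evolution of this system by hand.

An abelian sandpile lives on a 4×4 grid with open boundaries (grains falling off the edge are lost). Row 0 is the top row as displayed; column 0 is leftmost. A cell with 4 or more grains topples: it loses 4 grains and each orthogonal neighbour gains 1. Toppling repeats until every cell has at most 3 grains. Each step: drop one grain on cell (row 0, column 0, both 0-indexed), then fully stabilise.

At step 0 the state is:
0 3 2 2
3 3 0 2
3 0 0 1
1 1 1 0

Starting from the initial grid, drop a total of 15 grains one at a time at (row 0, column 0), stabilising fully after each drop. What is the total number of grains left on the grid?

step 0: 0 3 2 2
3 3 0 2
3 0 0 1
1 1 1 0
step 1: 1 3 2 2
3 3 0 2
3 0 0 1
1 1 1 0
step 2: 2 3 2 2
3 3 0 2
3 0 0 1
1 1 1 0
step 3: 3 3 2 2
3 3 0 2
3 0 0 1
1 1 1 0
step 4: 2 1 3 2
2 1 1 2
0 2 0 1
2 1 1 0
step 5: 3 1 3 2
2 1 1 2
0 2 0 1
2 1 1 0
step 6: 0 2 3 2
3 1 1 2
0 2 0 1
2 1 1 0
step 7: 1 2 3 2
3 1 1 2
0 2 0 1
2 1 1 0
step 8: 2 2 3 2
3 1 1 2
0 2 0 1
2 1 1 0
step 9: 3 2 3 2
3 1 1 2
0 2 0 1
2 1 1 0
step 10: 1 3 3 2
0 2 1 2
1 2 0 1
2 1 1 0
step 11: 2 3 3 2
0 2 1 2
1 2 0 1
2 1 1 0
step 12: 3 3 3 2
0 2 1 2
1 2 0 1
2 1 1 0
step 13: 1 1 0 3
1 3 2 2
1 2 0 1
2 1 1 0
step 14: 2 1 0 3
1 3 2 2
1 2 0 1
2 1 1 0
step 15: 3 1 0 3
1 3 2 2
1 2 0 1
2 1 1 0

23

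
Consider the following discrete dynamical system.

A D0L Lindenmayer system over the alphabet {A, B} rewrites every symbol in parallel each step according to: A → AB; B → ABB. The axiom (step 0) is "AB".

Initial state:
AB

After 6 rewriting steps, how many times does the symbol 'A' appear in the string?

[0] AB
[1] ABABB
[2] ABABBABABBABB
[3] ABABBABABBABBABABBABABBABBABABBABB
[4] ABABBABABBABBABABBABABBABBABABBABBABABBABABBABBABABBABABBABBABABBABBABABBABABBABBABABBABB
[5] ABABBABABBABBABABBABABBABBABABBABBABABBABABBABBABABBABABBA…ABBABABBABABBABBABABBABABBABBABABBABBABABBABABBABBABABBABB  (len 233)
[6] ABABBABABBABBABABBABABBABBABABBABBABABBABABBABBABABBABABBA…ABBABABBABABBABBABABBABABBABBABABBABBABABBABABBABBABABBABB  (len 610)

233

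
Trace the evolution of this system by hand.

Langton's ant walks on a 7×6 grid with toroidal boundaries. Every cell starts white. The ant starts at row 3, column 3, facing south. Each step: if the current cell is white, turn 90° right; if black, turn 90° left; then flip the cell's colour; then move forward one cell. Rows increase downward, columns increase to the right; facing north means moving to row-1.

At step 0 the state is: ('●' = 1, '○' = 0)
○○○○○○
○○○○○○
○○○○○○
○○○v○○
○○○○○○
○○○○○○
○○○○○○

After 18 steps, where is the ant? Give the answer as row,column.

0) ○○○○○○
○○○○○○
○○○○○○
○○○v○○
○○○○○○
○○○○○○
○○○○○○
1) ○○○○○○
○○○○○○
○○○○○○
○○<●○○
○○○○○○
○○○○○○
○○○○○○
2) ○○○○○○
○○○○○○
○○^○○○
○○●●○○
○○○○○○
○○○○○○
○○○○○○
3) ○○○○○○
○○○○○○
○○●>○○
○○●●○○
○○○○○○
○○○○○○
○○○○○○
4) ○○○○○○
○○○○○○
○○●●○○
○○●v○○
○○○○○○
○○○○○○
○○○○○○
5) ○○○○○○
○○○○○○
○○●●○○
○○●○>○
○○○○○○
○○○○○○
○○○○○○
6) ○○○○○○
○○○○○○
○○●●○○
○○●○●○
○○○○v○
○○○○○○
○○○○○○
7) ○○○○○○
○○○○○○
○○●●○○
○○●○●○
○○○<●○
○○○○○○
○○○○○○
8) ○○○○○○
○○○○○○
○○●●○○
○○●^●○
○○○●●○
○○○○○○
○○○○○○
9) ○○○○○○
○○○○○○
○○●●○○
○○●●>○
○○○●●○
○○○○○○
○○○○○○
10) ○○○○○○
○○○○○○
○○●●^○
○○●●○○
○○○●●○
○○○○○○
○○○○○○
11) ○○○○○○
○○○○○○
○○●●●>
○○●●○○
○○○●●○
○○○○○○
○○○○○○
12) ○○○○○○
○○○○○○
○○●●●●
○○●●○v
○○○●●○
○○○○○○
○○○○○○
13) ○○○○○○
○○○○○○
○○●●●●
○○●●<●
○○○●●○
○○○○○○
○○○○○○
14) ○○○○○○
○○○○○○
○○●●^●
○○●●●●
○○○●●○
○○○○○○
○○○○○○
15) ○○○○○○
○○○○○○
○○●<○●
○○●●●●
○○○●●○
○○○○○○
○○○○○○
16) ○○○○○○
○○○○○○
○○●○○●
○○●v●●
○○○●●○
○○○○○○
○○○○○○
17) ○○○○○○
○○○○○○
○○●○○●
○○●○>●
○○○●●○
○○○○○○
○○○○○○
18) ○○○○○○
○○○○○○
○○●○^●
○○●○○●
○○○●●○
○○○○○○
○○○○○○

2,4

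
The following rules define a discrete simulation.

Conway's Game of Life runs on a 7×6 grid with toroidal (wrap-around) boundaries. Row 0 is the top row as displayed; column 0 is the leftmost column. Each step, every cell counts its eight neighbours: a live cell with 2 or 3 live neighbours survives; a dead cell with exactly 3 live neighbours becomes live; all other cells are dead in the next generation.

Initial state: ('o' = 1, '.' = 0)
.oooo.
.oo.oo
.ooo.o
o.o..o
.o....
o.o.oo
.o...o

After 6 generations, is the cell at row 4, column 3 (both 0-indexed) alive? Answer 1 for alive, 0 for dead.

0) .oooo.
.oo.oo
.ooo.o
o.o..o
.o....
o.o.oo
.o...o
1) ......
.....o
......
...ooo
..ooo.
..o.oo
......
2) ......
......
.....o
..o..o
..o...
..o.oo
......
3) ......
......
......
......
.oo.oo
...o..
......
4) ......
......
......
......
..ooo.
..ooo.
......
5) ......
......
......
...o..
..o.o.
..o.o.
...o..
6) ......
......
......
...o..
..o.o.
..o.o.
...o..

0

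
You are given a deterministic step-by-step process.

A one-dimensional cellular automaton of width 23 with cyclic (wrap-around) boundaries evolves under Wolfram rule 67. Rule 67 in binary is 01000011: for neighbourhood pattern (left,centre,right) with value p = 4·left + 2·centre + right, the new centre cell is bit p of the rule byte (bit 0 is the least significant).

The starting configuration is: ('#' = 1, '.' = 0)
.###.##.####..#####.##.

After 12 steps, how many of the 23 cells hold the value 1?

step 0: .###.##.####..#####.##.
step 1: #..#..#....#.#....#..#.
step 2: ..#..#..###....###..#..
step 3: ##..#..#..#.###..#.#..#
step 4: .#.#..#..#....#.#....#.
step 5: #....#..#..###....###..
step 6: ..###..#..#..#.###..#.#
step 7: .#..#.#..#..#....#.#...
step 8: #..#....#..#..###....##
step 9: #.#..###..#..#..#.###..
step 10: ....#..#.#..#..#....#.#
step 11: .###..#....#..#..###...
step 12: #..#.#..###..#..#..#.##

11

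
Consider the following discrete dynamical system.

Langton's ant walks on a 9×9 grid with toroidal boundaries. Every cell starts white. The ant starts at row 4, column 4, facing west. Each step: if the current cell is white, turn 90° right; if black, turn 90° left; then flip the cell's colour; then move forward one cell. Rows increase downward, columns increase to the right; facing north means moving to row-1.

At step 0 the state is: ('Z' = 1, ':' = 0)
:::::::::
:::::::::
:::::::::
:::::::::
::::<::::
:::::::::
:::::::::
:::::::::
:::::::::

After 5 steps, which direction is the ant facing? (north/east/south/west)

step 0: :::::::::
:::::::::
:::::::::
:::::::::
::::<::::
:::::::::
:::::::::
:::::::::
:::::::::
step 1: :::::::::
:::::::::
:::::::::
::::^::::
::::Z::::
:::::::::
:::::::::
:::::::::
:::::::::
step 2: :::::::::
:::::::::
:::::::::
::::Z>:::
::::Z::::
:::::::::
:::::::::
:::::::::
:::::::::
step 3: :::::::::
:::::::::
:::::::::
::::ZZ:::
::::Zv:::
:::::::::
:::::::::
:::::::::
:::::::::
step 4: :::::::::
:::::::::
:::::::::
::::ZZ:::
::::<Z:::
:::::::::
:::::::::
:::::::::
:::::::::
step 5: :::::::::
:::::::::
:::::::::
::::ZZ:::
:::::Z:::
::::v::::
:::::::::
:::::::::
:::::::::

south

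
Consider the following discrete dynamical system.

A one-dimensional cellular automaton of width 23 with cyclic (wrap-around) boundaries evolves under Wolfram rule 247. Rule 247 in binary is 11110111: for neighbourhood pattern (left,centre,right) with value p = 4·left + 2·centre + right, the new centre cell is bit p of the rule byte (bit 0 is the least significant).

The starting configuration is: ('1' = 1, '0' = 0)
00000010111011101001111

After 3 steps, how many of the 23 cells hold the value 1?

20

[0] 00000010111011101001111
[1] 11111111011101111110111
[2] 11111111101110111111011
[3] 11111111110111011111101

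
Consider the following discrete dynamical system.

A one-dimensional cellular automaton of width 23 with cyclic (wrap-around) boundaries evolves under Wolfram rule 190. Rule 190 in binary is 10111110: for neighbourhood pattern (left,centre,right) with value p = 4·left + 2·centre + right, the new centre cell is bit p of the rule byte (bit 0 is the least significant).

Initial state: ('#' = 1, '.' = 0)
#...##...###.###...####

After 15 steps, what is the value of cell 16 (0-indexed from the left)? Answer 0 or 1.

step 0: #...##...###.###...####
step 1: .#.##.#.###.###.#.#####
step 2: ####.#####.###.#######.
step 3: ###.#####.###.#######.#
step 4: ##.#####.###.#######.##
step 5: #.#####.###.#######.###
step 6: .#####.###.#######.####
step 7: #####.###.#######.####.
step 8: ####.###.#######.####.#
step 9: ###.###.#######.####.##
step 10: ##.###.#######.####.###
step 11: #.###.#######.####.####
step 12: .###.#######.####.#####
step 13: ###.#######.####.#####.
step 14: ##.#######.####.#####.#
step 15: #.#######.####.#####.##

1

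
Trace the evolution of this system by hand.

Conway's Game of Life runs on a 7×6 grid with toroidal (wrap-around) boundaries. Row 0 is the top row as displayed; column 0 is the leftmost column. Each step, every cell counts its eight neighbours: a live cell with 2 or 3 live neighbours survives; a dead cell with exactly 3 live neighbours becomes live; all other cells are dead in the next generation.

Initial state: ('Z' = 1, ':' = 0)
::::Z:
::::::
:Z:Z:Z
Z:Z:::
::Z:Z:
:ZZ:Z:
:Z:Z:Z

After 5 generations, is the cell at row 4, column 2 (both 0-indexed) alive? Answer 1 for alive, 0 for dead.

0

[0] ::::Z:
::::::
:Z:Z:Z
Z:Z:::
::Z:Z:
:ZZ:Z:
:Z:Z:Z
[1] ::::Z:
::::Z:
ZZZ:::
Z:Z:ZZ
::Z::Z
ZZ::ZZ
ZZ:Z:Z
[2] Z::ZZ:
:Z:Z:Z
Z:Z:Z:
::Z:Z:
::Z:::
:::Z::
:ZZZ::
[3] Z::::Z
:Z::::
Z:Z:Z:
::Z::Z
::Z:::
:Z:Z::
:Z::::
[4] ZZ::::
:Z::::
Z:ZZ:Z
::Z::Z
:ZZZ::
:Z::::
:ZZ:::
[5] Z:::::
:::::Z
Z:ZZZZ
:::::Z
ZZ:Z::
Z::Z::
::Z:::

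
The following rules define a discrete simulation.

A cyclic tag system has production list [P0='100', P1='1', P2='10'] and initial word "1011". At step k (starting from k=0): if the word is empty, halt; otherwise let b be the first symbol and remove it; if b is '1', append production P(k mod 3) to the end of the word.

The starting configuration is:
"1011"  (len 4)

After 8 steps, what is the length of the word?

6

t=0: "1011"  (len 4)
t=1: "011100"  (len 6)
t=2: "11100"  (len 5)
t=3: "110010"  (len 6)
t=4: "10010100"  (len 8)
t=5: "00101001"  (len 8)
t=6: "0101001"  (len 7)
t=7: "101001"  (len 6)
t=8: "010011"  (len 6)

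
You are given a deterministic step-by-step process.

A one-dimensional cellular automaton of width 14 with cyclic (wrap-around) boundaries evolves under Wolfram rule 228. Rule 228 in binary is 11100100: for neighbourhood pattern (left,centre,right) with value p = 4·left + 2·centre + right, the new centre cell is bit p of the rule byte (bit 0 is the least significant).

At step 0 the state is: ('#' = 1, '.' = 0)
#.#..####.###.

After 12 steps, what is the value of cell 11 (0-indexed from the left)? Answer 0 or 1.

0

gen 0: #.#..####.###.
gen 1: ###...####.###
gen 2: ###....####.##
gen 3: ###.....####.#
gen 4: ###......####.
gen 5: .##.......####
gen 6: #.#........###
gen 7: ###.........##
gen 8: ###..........#
gen 9: ###...........
gen 10: .##...........
gen 11: ..#...........
gen 12: ..#...........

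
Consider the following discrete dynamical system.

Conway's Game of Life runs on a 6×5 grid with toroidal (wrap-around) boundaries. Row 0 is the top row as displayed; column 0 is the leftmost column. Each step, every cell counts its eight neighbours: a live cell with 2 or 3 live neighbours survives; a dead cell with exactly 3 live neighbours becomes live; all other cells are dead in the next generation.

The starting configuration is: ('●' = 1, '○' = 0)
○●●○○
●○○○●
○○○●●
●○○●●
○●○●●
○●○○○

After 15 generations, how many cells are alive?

10

step 0: ○●●○○
●○○○●
○○○●●
●○○●●
○●○●●
○●○○○
step 1: ○●●○○
●●●○●
○○○○○
○○○○○
○●○●○
○●○●○
step 2: ○○○○●
●○●●○
●●○○○
○○○○○
○○○○○
●●○●○
step 3: ○○○○○
●○●●○
●●●○●
○○○○○
○○○○○
●○○○●
step 4: ●●○●○
●○●●○
●○●○●
●●○○○
○○○○○
○○○○○
step 5: ●●○●○
○○○○○
○○●○○
●●○○●
○○○○○
○○○○○
step 6: ○○○○○
○●●○○
●●○○○
●●○○○
●○○○○
○○○○○
step 7: ○○○○○
●●●○○
○○○○○
○○○○●
●●○○○
○○○○○
step 8: ○●○○○
○●○○○
●●○○○
●○○○○
●○○○○
○○○○○
step 9: ○○○○○
○●●○○
●●○○○
●○○○●
○○○○○
○○○○○
step 10: ○○○○○
●●●○○
○○●○●
●●○○●
○○○○○
○○○○○
step 11: ○●○○○
●●●●○
○○●○●
●●○●●
●○○○○
○○○○○
step 12: ●●○○○
●○○●●
○○○○○
○●●●○
●●○○○
○○○○○
step 13: ●●○○○
●●○○●
●●○○○
●●●○○
●●○○○
○○○○○
step 14: ○●○○●
○○●○●
○○○○○
○○●○●
●○●○○
○○○○○
step 15: ●○○●○
●○○●○
○○○○○
○●○●○
○●○●○
●●○○○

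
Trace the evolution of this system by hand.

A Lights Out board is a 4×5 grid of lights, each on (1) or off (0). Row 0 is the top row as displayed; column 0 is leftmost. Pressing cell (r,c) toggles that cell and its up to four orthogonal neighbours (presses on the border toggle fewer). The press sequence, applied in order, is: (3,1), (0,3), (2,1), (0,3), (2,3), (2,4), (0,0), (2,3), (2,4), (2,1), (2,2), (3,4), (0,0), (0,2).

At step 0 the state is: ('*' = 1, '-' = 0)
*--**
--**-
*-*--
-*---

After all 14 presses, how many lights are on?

12

0) *--**
--**-
*-*--
-*---
1) *--**
--**-
***--
*-*--
2) *-*--
--*--
***--
*-*--
3) *-*--
-**--
-----
***--
4) *--**
-***-
-----
***--
5) *--**
-**--
--***
****-
6) *--**
-**-*
--*--
*****
7) -*-**
***-*
--*--
*****
8) -*-**
*****
---**
***-*
9) -*-**
****-
-----
***--
10) -*-**
*-**-
***--
*-*--
11) -*-**
*--*-
*--*-
*----
12) -*-**
*--*-
*--**
*--**
13) *--**
---*-
*--**
*--**
14) ***-*
--**-
*--**
*--**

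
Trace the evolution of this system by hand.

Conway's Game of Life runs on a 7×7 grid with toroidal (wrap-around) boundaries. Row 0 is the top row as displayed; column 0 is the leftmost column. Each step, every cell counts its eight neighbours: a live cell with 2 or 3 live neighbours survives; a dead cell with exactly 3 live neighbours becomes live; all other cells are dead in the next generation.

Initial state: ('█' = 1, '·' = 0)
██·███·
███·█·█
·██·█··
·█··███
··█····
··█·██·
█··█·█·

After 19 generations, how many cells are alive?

k=0  ██·███·
███·█·█
·██·█··
·█··███
··█····
··█·██·
█··█·█·
k=1  ·······
······█
····█··
██··██·
·██···█
·██·███
█······
k=2  ·······
·······
█···█·█
███████
·······
··██·██
██···██
k=3  █·····█
·······
··█·█··
·████··
·······
·██·██·
███·██·
k=4  █····██
·······
·██·█··
·██·█··
·····█·
█·█·███
··█·█··
k=5  ·····██
██···██
·██····
·██·██·
█·█····
·█··█·█
····█··
k=6  ····█··
·██··█·
···██··
█······
█·█·█·█
██·█·█·
█···█·█
k=7  ██·██·█
··█··█·
·████··
██··███
··████·
··██···
██·██·█
k=8  ·······
·····██
·······
█·····█
█······
█·····█
······█
k=9  ·····██
·······
█····█·
█·····█
·█·····
█·····█
█·····█
k=10  █····██
·····█·
█······
██····█
·█·····
·█····█
·······
k=11  ·····██
█····█·
██·····
·█····█
·██···█
█······
·····█·
k=12  ····██·
██···█·
·█·····
······█
·██···█
██····█
·····█·
k=13  ····██·
██··███
·█····█
·██····
·██··██
·██··██
█···██·
k=14  ·█·█···
·█··█··
······█
·····██
···█·██
··██···
██·█···
k=15  ·█·██··
█·█····
█·····█
█···█··
··██·██
██·█··█
██·██··
k=16  ····█··
█·██··█
█·····█
██·██··
··██·█·
·······
·····██
k=17  █··██··
██·█·██
····██·
██·███·
·███···
····███
·····█·
k=18  ████···
████···
·······
██···██
·█·····
··█████
···█···
k=19  █···█··
█··█···
·······
██····█
·█·█···
··████·
█····██

16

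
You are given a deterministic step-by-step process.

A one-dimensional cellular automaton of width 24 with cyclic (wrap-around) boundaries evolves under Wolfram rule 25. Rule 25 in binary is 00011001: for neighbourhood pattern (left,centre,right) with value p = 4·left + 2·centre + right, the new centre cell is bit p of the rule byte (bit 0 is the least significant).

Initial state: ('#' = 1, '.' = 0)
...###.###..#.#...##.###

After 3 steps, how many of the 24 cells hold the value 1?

9

t=0: ...###.###..#.#...##.###
t=1: ##.#...#..#....##.#..#..
t=2: #...##..#..###.#...#..#.
t=3: .##.#.#..#.#....##..#...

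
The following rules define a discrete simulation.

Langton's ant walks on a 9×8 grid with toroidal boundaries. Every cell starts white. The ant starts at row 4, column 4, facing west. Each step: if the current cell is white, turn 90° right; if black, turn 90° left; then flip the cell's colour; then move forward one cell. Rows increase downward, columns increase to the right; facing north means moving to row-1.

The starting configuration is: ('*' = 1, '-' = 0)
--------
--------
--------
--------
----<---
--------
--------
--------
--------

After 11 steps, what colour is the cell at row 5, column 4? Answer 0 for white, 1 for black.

0

step 0: --------
--------
--------
--------
----<---
--------
--------
--------
--------
step 1: --------
--------
--------
----^---
----*---
--------
--------
--------
--------
step 2: --------
--------
--------
----*>--
----*---
--------
--------
--------
--------
step 3: --------
--------
--------
----**--
----*v--
--------
--------
--------
--------
step 4: --------
--------
--------
----**--
----<*--
--------
--------
--------
--------
step 5: --------
--------
--------
----**--
-----*--
----v---
--------
--------
--------
step 6: --------
--------
--------
----**--
-----*--
---<*---
--------
--------
--------
step 7: --------
--------
--------
----**--
---^-*--
---**---
--------
--------
--------
step 8: --------
--------
--------
----**--
---*>*--
---**---
--------
--------
--------
step 9: --------
--------
--------
----**--
---***--
---*v---
--------
--------
--------
step 10: --------
--------
--------
----**--
---***--
---*->--
--------
--------
--------
step 11: --------
--------
--------
----**--
---***--
---*-*--
-----v--
--------
--------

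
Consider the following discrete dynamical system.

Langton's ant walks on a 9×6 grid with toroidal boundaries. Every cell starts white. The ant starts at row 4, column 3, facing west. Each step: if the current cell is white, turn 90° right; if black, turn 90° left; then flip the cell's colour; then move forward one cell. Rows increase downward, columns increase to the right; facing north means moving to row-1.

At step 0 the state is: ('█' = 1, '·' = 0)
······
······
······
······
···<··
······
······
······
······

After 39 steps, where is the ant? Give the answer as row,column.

step 0: ······
······
······
······
···<··
······
······
······
······
step 1: ······
······
······
···^··
···█··
······
······
······
······
step 2: ······
······
······
···█>·
···█··
······
······
······
······
step 3: ······
······
······
···██·
···█v·
······
······
······
······
step 4: ······
······
······
···██·
···<█·
······
······
······
······
step 5: ······
······
······
···██·
····█·
···v··
······
······
······
step 6: ······
······
······
···██·
····█·
··<█··
······
······
······
step 7: ······
······
······
···██·
··^·█·
··██··
······
······
······
step 8: ······
······
······
···██·
··█>█·
··██··
······
······
······
step 9: ······
······
······
···██·
··███·
··█v··
······
······
······
step 10: ······
······
······
···██·
··███·
··█·>·
······
······
······
step 11: ······
······
······
···██·
··███·
··█·█·
····v·
······
······
step 12: ······
······
······
···██·
··███·
··█·█·
···<█·
······
······
step 13: ······
······
······
···██·
··███·
··█^█·
···██·
······
······
step 14: ······
······
······
···██·
··███·
··██>·
···██·
······
······
step 15: ······
······
······
···██·
··██^·
··██··
···██·
······
······
step 16: ······
······
······
···██·
··█<··
··██··
···██·
······
······
step 17: ······
······
······
···██·
··█···
··█v··
···██·
······
······
step 18: ······
······
······
···██·
··█···
··█·>·
···██·
······
······
step 19: ······
······
······
···██·
··█···
··█·█·
···█v·
······
······
step 20: ······
······
······
···██·
··█···
··█·█·
···█·>
······
······
step 21: ······
······
······
···██·
··█···
··█·█·
···█·█
·····v
······
step 22: ······
······
······
···██·
··█···
··█·█·
···█·█
····<█
······
step 23: ······
······
······
···██·
··█···
··█·█·
···█^█
····██
······
step 24: ······
······
······
···██·
··█···
··█·█·
···██>
····██
······
step 25: ······
······
······
···██·
··█···
··█·█^
···██·
····██
······
step 26: ······
······
······
···██·
··█···
>·█·██
···██·
····██
······
step 27: ······
······
······
···██·
··█···
█·█·██
v··██·
····██
······
step 28: ······
······
······
···██·
··█···
█·█·██
█··██<
····██
······
step 29: ······
······
······
···██·
··█···
█·█·█^
█··███
····██
······
step 30: ······
······
······
···██·
··█···
█·█·<·
█··███
····██
······
step 31: ······
······
······
···██·
··█···
█·█···
█··█v█
····██
······
step 32: ······
······
······
···██·
··█···
█·█···
█··█·>
····██
······
step 33: ······
······
······
···██·
··█···
█·█··^
█··█··
····██
······
step 34: ······
······
······
···██·
··█···
>·█··█
█··█··
····██
······
step 35: ······
······
······
···██·
^·█···
··█··█
█··█··
····██
······
step 36: ······
······
······
···██·
█>█···
··█··█
█··█··
····██
······
step 37: ······
······
······
···██·
███···
·v█··█
█··█··
····██
······
step 38: ······
······
······
···██·
███···
<██··█
█··█··
····██
······
step 39: ······
······
······
···██·
^██···
███··█
█··█··
····██
······

4,0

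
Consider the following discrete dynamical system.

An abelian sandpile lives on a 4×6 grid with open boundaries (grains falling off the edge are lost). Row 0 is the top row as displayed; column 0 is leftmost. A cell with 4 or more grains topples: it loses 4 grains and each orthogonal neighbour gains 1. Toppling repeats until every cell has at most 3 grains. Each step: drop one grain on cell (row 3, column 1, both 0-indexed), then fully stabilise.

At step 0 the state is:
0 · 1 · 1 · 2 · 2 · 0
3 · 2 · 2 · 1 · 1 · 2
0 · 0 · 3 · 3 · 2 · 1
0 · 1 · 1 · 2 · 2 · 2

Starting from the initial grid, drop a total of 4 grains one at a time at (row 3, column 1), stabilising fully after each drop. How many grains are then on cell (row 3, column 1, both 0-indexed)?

1

0) 0 · 1 · 1 · 2 · 2 · 0
3 · 2 · 2 · 1 · 1 · 2
0 · 0 · 3 · 3 · 2 · 1
0 · 1 · 1 · 2 · 2 · 2
1) 0 · 1 · 1 · 2 · 2 · 0
3 · 2 · 2 · 1 · 1 · 2
0 · 0 · 3 · 3 · 2 · 1
0 · 2 · 1 · 2 · 2 · 2
2) 0 · 1 · 1 · 2 · 2 · 0
3 · 2 · 2 · 1 · 1 · 2
0 · 0 · 3 · 3 · 2 · 1
0 · 3 · 1 · 2 · 2 · 2
3) 0 · 1 · 1 · 2 · 2 · 0
3 · 2 · 2 · 1 · 1 · 2
0 · 1 · 3 · 3 · 2 · 1
1 · 0 · 2 · 2 · 2 · 2
4) 0 · 1 · 1 · 2 · 2 · 0
3 · 2 · 2 · 1 · 1 · 2
0 · 1 · 3 · 3 · 2 · 1
1 · 1 · 2 · 2 · 2 · 2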